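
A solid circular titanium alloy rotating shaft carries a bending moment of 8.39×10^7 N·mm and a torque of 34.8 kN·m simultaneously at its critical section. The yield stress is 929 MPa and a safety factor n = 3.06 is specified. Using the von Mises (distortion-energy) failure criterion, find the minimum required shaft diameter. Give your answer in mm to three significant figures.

σ_allow = σ_y/n = 929/3.06 = 303.6 MPa.
For a solid shaft σ_b = 32M/(πd³) and τ = 16T/(πd³), so the von Mises stress is σ' = (16/πd³)·√(4M²+3T²).
√(4M²+3T²) = √(4×(8.390×10^7)² + 3×(3.480×10^7)²) = 1.783×10^8 N·mm.
d³ = 16×1.783×10^8/(π×303.6) = 2.991×10^6 mm³.
d = 144.1 mm.

d = 144 mm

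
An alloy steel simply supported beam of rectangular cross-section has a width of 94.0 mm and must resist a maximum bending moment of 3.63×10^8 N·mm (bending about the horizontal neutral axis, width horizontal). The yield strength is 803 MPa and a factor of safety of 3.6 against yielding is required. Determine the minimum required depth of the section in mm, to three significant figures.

σ_allow = 803/3.6 = 223.1 MPa.
For a rectangular section σ = 6M/(bh²), so h² = 6M/(b σ_allow) = 6×3.6300×10^8/(94.0×223.1) = 103900 mm².
h = 322.3 mm.

h = 322 mm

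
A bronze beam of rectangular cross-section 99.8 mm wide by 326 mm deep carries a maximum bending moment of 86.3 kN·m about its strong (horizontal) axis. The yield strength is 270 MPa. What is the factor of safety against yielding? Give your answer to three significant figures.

n = 5.53

Section modulus S = bh²/6 = 99.8×326²/6 = 1.768×10^6 mm³.
σ = M/S = 8.6300×10^7/1.768×10^6 = 48.82 MPa.
n = 270/48.82 = 5.531.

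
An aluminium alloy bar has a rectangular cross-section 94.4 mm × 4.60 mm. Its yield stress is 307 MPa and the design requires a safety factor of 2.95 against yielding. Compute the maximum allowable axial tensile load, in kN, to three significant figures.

F_allow = 45.2 kN

σ_allow = 307/2.95 = 104.1 MPa.
A = 94.4×4.60 = 434.2 mm².
F_allow = σ_allow × A = 104.1×434.2 = 45190 N.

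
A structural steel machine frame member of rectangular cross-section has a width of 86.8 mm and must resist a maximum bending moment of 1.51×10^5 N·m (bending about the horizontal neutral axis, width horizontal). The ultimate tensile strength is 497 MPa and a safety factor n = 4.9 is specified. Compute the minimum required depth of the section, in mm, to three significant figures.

σ_allow = 497/4.9 = 101.4 MPa.
For a rectangular section σ = 6M/(bh²), so h² = 6M/(b σ_allow) = 6×1.5100×10^8/(86.8×101.4) = 102900 mm².
h = 320.8 mm.

h = 321 mm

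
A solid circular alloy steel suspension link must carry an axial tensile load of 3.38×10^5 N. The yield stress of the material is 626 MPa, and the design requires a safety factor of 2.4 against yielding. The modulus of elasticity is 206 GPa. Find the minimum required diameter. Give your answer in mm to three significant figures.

d = 40.6 mm

Allowable stress σ_allow = 626/2.4 = 260.8 MPa.
Required area A = F/σ_allow = 338000/260.8 = 1296 mm².
A = πd²/4 → d = √(4A/π) = 40.62 mm.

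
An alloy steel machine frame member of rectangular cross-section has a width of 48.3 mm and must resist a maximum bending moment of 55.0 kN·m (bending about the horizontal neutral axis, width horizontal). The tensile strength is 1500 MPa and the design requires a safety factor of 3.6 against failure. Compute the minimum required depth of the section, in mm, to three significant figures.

σ_allow = 1500/3.6 = 416.7 MPa.
For a rectangular section σ = 6M/(bh²), so h² = 6M/(b σ_allow) = 6×5.5000×10^7/(48.3×416.7) = 16400 mm².
h = 128.1 mm.

h = 128 mm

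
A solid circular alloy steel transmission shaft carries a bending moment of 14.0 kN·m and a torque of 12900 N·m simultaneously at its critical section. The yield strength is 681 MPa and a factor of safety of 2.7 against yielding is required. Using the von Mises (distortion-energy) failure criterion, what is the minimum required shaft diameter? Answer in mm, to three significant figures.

d = 89.8 mm

σ_allow = σ_y/n = 681/2.7 = 252.2 MPa.
For a solid shaft σ_b = 32M/(πd³) and τ = 16T/(πd³), so the von Mises stress is σ' = (16/πd³)·√(4M²+3T²).
√(4M²+3T²) = √(4×(1.400×10^7)² + 3×(1.290×10^7)²) = 3.582×10^7 N·mm.
d³ = 16×3.582×10^7/(π×252.2) = 723300 mm³.
d = 89.77 mm.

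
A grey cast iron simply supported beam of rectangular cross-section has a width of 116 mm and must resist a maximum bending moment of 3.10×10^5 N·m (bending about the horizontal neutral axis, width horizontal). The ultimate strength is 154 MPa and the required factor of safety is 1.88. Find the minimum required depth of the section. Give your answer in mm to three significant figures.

σ_allow = 154/1.88 = 81.91 MPa.
For a rectangular section σ = 6M/(bh²), so h² = 6M/(b σ_allow) = 6×3.1000×10^8/(116×81.91) = 195700 mm².
h = 442.4 mm.

h = 442 mm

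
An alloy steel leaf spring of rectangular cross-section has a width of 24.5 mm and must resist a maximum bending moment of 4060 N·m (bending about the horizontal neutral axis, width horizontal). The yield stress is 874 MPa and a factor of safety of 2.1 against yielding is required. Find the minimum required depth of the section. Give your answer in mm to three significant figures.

h = 48.9 mm

σ_allow = 874/2.1 = 416.2 MPa.
For a rectangular section σ = 6M/(bh²), so h² = 6M/(b σ_allow) = 6×4060000/(24.5×416.2) = 2389 mm².
h = 48.88 mm.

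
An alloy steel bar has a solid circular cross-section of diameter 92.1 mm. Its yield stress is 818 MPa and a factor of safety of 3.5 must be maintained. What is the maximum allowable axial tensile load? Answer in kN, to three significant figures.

F_allow = 1560 kN

σ_allow = 818/3.5 = 233.7 MPa.
A = πd²/4 = π×92.1²/4 = 6662 mm².
F_allow = σ_allow × A = 233.7×6662 = 1.557×10^6 N.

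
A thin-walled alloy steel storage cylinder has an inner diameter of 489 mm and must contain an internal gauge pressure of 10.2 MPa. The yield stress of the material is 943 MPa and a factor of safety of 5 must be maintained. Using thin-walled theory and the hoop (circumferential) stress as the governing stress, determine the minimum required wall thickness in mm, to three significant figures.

t = 13.2 mm

σ_allow = 943/5 = 188.6 MPa.
Hoop stress σ_h = pD/(2t), so t = pD/(2σ_allow) = 10.2×489/(2×188.6) = 13.22 mm.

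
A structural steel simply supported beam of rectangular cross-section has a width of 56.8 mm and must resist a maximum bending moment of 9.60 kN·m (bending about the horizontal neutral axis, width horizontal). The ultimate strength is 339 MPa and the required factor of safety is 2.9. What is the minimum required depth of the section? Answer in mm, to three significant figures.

h = 93.1 mm

σ_allow = 339/2.9 = 116.9 MPa.
For a rectangular section σ = 6M/(bh²), so h² = 6M/(b σ_allow) = 6×9600000/(56.8×116.9) = 8675 mm².
h = 93.14 mm.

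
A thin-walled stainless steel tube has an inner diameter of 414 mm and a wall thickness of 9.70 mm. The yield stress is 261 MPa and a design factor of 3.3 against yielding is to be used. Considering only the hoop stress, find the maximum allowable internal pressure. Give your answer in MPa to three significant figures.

p_allow = 3.71 MPa

σ_allow = 261/3.3 = 79.09 MPa.
σ_h = pD/(2t) → p_allow = 2σ_allow t/D = 2×79.09×9.70/414 = 3.706 MPa.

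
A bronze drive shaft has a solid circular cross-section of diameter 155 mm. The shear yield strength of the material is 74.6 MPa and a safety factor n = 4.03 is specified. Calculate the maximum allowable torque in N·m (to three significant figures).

τ_allow = 74.6/4.03 = 18.51 MPa.
For a solid shaft T_allow = τ_allow·πd³/16; πd³/16 = π×155³/16 = 731200 mm³.
T_allow = 18.51×731200 = 1.354×10^7 N·mm = 13540 N·m.

T_allow = 13500 N·m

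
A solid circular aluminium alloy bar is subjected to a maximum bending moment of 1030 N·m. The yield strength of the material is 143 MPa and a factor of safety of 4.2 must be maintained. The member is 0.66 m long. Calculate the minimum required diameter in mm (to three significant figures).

d = 67.5 mm

σ_allow = 143/4.2 = 34.05 MPa.
For a solid circular section σ = 32M/(πd³), so d³ = 32M/(π σ_allow) = 32×1030000/(π×34.05) = 308100 mm³.
d = 67.54 mm.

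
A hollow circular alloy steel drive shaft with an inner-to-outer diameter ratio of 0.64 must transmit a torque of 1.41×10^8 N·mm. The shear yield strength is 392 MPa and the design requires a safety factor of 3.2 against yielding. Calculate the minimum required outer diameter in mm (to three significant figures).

d_o = 192 mm

τ_allow = 392/3.2 = 122.5 MPa.
For a hollow shaft τ = 16T/[πd_o³(1−k⁴)] with k = 0.64, so 1−k⁴ = 0.8322.
d_o³ = 16T/[π τ_allow (1−k⁴)] = 16×1.4100×10^8/(π×122.5×0.8322) = 7.044×10^6 mm³.
d_o = 191.7 mm.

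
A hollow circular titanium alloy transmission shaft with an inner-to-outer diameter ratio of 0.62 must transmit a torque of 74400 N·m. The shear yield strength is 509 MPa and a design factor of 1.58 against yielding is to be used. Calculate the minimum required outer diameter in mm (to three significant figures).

d_o = 111 mm

τ_allow = 509/1.58 = 322.2 MPa.
For a hollow shaft τ = 16T/[πd_o³(1−k⁴)] with k = 0.62, so 1−k⁴ = 0.8522.
d_o³ = 16T/[π τ_allow (1−k⁴)] = 16×7.4400×10^7/(π×322.2×0.8522) = 1.380×10^6 mm³.
d_o = 111.3 mm.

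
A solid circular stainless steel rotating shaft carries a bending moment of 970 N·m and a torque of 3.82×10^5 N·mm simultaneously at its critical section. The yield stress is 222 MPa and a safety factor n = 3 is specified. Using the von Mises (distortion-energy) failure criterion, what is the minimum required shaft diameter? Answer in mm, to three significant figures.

d = 52.1 mm

σ_allow = σ_y/n = 222/3 = 74.00 MPa.
For a solid shaft σ_b = 32M/(πd³) and τ = 16T/(πd³), so the von Mises stress is σ' = (16/πd³)·√(4M²+3T²).
√(4M²+3T²) = √(4×(970000)² + 3×(382000)²) = 2.050×10^6 N·mm.
d³ = 16×2.050×10^6/(π×74.00) = 141100 mm³.
d = 52.06 mm.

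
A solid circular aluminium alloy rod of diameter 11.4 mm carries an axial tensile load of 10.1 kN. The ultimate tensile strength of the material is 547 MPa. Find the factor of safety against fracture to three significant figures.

n = 5.53

A = πd²/4 = 102.1 mm².
σ = F/A = 10100/102.1 = 98.95 MPa.
n = 547/98.95 = 5.528.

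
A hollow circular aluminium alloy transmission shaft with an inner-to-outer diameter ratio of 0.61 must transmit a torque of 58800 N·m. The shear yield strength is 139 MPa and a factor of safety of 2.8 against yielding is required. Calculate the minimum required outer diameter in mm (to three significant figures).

τ_allow = 139/2.8 = 49.64 MPa.
For a hollow shaft τ = 16T/[πd_o³(1−k⁴)] with k = 0.61, so 1−k⁴ = 0.8615.
d_o³ = 16T/[π τ_allow (1−k⁴)] = 16×5.8800×10^7/(π×49.64×0.8615) = 7.002×10^6 mm³.
d_o = 191.3 mm.

d_o = 191 mm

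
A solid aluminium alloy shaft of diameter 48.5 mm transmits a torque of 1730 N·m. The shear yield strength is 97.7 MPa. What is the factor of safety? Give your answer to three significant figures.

τ = 16T/(πd³) = 16×1730000/(π×48.5³) = 77.23 MPa.
n = τ_limit/τ = 97.7/77.23 = 1.265.

n = 1.27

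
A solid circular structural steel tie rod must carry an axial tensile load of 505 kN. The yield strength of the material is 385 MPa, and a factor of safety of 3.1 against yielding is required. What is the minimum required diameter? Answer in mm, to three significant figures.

d = 72.0 mm

Allowable stress σ_allow = 385/3.1 = 124.2 MPa.
Required area A = F/σ_allow = 505000/124.2 = 4066 mm².
A = πd²/4 → d = √(4A/π) = 71.95 mm.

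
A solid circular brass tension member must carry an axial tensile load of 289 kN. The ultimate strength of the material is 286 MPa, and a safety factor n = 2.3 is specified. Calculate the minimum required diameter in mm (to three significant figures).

d = 54.4 mm

Allowable stress σ_allow = 286/2.3 = 124.3 MPa.
Required area A = F/σ_allow = 289000/124.3 = 2324 mm².
A = πd²/4 → d = √(4A/π) = 54.40 mm.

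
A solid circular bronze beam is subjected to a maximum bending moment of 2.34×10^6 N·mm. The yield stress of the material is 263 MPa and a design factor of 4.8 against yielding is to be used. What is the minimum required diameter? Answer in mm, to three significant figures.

σ_allow = 263/4.8 = 54.79 MPa.
For a solid circular section σ = 32M/(πd³), so d³ = 32M/(π σ_allow) = 32×2340000/(π×54.79) = 435000 mm³.
d = 75.77 mm.

d = 75.8 mm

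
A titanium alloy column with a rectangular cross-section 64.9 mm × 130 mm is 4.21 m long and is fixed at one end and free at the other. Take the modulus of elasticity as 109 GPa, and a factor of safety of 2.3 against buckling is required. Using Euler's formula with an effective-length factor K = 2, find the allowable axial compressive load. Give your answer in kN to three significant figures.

P_allow = 19.5 kN

Buckling occurs about the weak axis: I_min = h·b³/12 = 130×64.9³/12 = 2.961×10^6 mm⁴ (b = 64.9 mm is the smaller dimension).
Effective length L_e = KL = 2×4.21 m = 8420 mm.
Euler critical load P_cr = π²EI/L_e² = π²×109000×2.961×10^6/8420² = 44940 N.
P_allow = P_cr/n = 44940/2.3 = 19540 N.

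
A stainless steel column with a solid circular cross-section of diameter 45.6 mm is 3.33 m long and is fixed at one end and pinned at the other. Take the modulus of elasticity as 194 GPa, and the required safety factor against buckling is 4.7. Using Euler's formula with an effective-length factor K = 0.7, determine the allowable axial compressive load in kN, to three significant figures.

P_allow = 15.9 kN

I = πd⁴/64 = π×45.6⁴/64 = 212200 mm⁴.
Effective length L_e = KL = 0.7×3.33 m = 2331 mm.
Euler critical load P_cr = π²EI/L_e² = π²×194000×212200/2331² = 74790 N.
P_allow = P_cr/n = 74790/4.7 = 15910 N.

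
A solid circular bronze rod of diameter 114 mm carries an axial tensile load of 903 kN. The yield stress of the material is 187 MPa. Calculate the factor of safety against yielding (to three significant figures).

n = 2.11

A = πd²/4 = 10210 mm².
σ = F/A = 903000/10210 = 88.47 MPa.
n = 187/88.47 = 2.114.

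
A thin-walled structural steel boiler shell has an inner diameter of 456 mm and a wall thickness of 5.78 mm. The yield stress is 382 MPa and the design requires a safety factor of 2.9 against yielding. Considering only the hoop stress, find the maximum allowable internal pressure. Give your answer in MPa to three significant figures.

σ_allow = 382/2.9 = 131.7 MPa.
σ_h = pD/(2t) → p_allow = 2σ_allow t/D = 2×131.7×5.78/456 = 3.339 MPa.

p_allow = 3.34 MPa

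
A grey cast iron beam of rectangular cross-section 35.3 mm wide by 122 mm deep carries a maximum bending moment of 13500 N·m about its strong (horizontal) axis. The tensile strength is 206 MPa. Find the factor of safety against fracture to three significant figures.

Section modulus S = bh²/6 = 35.3×122²/6 = 87570 mm³.
σ = M/S = 1.3500×10^7/87570 = 154.2 MPa.
n = 206/154.2 = 1.336.

n = 1.34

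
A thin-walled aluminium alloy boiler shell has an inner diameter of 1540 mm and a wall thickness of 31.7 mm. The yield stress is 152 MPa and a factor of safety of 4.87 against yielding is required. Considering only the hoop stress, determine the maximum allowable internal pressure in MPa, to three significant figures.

p_allow = 1.28 MPa

σ_allow = 152/4.87 = 31.21 MPa.
σ_h = pD/(2t) → p_allow = 2σ_allow t/D = 2×31.21×31.7/1540 = 1.285 MPa.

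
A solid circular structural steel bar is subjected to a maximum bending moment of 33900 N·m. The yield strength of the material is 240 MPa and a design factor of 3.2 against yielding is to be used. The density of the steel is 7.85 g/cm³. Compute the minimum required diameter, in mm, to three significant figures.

d = 166 mm

σ_allow = 240/3.2 = 75.00 MPa.
For a solid circular section σ = 32M/(πd³), so d³ = 32M/(π σ_allow) = 32×3.3900×10^7/(π×75.00) = 4.604×10^6 mm³.
d = 166.4 mm.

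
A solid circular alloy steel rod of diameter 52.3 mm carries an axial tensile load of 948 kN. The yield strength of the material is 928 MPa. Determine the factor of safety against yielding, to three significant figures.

A = πd²/4 = 2148 mm².
σ = F/A = 948000/2148 = 441.3 MPa.
n = 928/441.3 = 2.103.

n = 2.10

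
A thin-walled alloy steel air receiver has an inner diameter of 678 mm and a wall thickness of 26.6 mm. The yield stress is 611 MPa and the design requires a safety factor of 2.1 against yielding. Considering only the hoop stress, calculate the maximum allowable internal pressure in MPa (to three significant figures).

σ_allow = 611/2.1 = 291.0 MPa.
σ_h = pD/(2t) → p_allow = 2σ_allow t/D = 2×291.0×26.6/678 = 22.83 MPa.

p_allow = 22.8 MPa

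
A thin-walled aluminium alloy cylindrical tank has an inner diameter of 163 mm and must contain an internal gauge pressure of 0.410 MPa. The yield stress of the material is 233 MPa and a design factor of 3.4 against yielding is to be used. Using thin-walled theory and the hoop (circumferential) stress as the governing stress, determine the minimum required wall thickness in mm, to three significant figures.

t = 0.488 mm

σ_allow = 233/3.4 = 68.53 MPa.
Hoop stress σ_h = pD/(2t), so t = pD/(2σ_allow) = 0.410×163/(2×68.53) = 0.4876 mm.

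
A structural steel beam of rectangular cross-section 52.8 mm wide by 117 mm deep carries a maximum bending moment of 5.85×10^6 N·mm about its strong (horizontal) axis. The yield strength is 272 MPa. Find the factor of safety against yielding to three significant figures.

Section modulus S = bh²/6 = 52.8×117²/6 = 120500 mm³.
σ = M/S = 5850000/120500 = 48.56 MPa.
n = 272/48.56 = 5.601.

n = 5.60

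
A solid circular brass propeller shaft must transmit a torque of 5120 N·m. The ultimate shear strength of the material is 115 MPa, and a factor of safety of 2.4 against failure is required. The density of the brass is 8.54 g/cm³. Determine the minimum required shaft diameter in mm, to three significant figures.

Allowable shear stress τ_allow = 115/2.4 = 47.92 MPa.
For a solid shaft τ = 16T/(πd³), so d³ = 16T/(π τ_allow) = 16×5120000/(π×47.92) = 544200 mm³.
d = (544200)^(1/3) = 81.64 mm.

d = 81.6 mm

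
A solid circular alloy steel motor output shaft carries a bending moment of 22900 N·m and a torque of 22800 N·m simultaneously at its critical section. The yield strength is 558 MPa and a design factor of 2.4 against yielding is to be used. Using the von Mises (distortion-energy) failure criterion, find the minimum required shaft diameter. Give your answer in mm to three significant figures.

d = 110 mm

σ_allow = σ_y/n = 558/2.4 = 232.5 MPa.
For a solid shaft σ_b = 32M/(πd³) and τ = 16T/(πd³), so the von Mises stress is σ' = (16/πd³)·√(4M²+3T²).
√(4M²+3T²) = √(4×(2.290×10^7)² + 3×(2.280×10^7)²) = 6.047×10^7 N·mm.
d³ = 16×6.047×10^7/(π×232.5) = 1.325×10^6 mm³.
d = 109.8 mm.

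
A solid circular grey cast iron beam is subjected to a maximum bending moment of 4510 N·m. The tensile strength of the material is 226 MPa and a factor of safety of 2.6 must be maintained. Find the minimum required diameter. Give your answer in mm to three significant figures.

σ_allow = 226/2.6 = 86.92 MPa.
For a solid circular section σ = 32M/(πd³), so d³ = 32M/(π σ_allow) = 32×4510000/(π×86.92) = 528500 mm³.
d = 80.85 mm.

d = 80.9 mm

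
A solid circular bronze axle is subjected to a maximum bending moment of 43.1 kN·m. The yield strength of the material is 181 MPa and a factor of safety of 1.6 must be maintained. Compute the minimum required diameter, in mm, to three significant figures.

d = 157 mm

σ_allow = 181/1.6 = 113.1 MPa.
For a solid circular section σ = 32M/(πd³), so d³ = 32M/(π σ_allow) = 32×4.3100×10^7/(π×113.1) = 3.881×10^6 mm³.
d = 157.1 mm.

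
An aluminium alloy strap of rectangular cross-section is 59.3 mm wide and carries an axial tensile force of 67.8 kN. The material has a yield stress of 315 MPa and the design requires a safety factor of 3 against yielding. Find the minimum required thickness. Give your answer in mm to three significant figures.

t = 10.9 mm

σ_allow = 315/3 = 105.0 MPa.
Required area A = F/σ_allow = 67800/105.0 = 645.7 mm².
t = A/w = 645.7/59.3 = 10.89 mm.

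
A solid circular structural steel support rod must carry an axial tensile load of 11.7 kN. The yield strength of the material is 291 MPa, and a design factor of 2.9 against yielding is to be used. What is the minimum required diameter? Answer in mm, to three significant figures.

d = 12.2 mm

Allowable stress σ_allow = 291/2.9 = 100.3 MPa.
Required area A = F/σ_allow = 11700/100.3 = 116.6 mm².
A = πd²/4 → d = √(4A/π) = 12.18 mm.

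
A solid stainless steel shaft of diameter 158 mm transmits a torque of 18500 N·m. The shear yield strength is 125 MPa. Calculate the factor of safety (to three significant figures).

τ = 16T/(πd³) = 16×1.8500×10^7/(π×158³) = 23.89 MPa.
n = τ_limit/τ = 125/23.89 = 5.233.

n = 5.23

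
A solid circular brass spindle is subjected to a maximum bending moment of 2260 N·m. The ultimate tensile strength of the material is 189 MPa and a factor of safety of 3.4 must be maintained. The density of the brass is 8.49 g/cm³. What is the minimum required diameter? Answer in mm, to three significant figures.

σ_allow = 189/3.4 = 55.59 MPa.
For a solid circular section σ = 32M/(πd³), so d³ = 32M/(π σ_allow) = 32×2260000/(π×55.59) = 414100 mm³.
d = 74.54 mm.

d = 74.5 mm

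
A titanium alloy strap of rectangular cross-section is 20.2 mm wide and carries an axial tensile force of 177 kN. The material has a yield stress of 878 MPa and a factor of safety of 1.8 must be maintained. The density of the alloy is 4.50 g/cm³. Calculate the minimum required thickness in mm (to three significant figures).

σ_allow = 878/1.8 = 487.8 MPa.
Required area A = F/σ_allow = 177000/487.8 = 362.9 mm².
t = A/w = 362.9/20.2 = 17.96 mm.

t = 18.0 mm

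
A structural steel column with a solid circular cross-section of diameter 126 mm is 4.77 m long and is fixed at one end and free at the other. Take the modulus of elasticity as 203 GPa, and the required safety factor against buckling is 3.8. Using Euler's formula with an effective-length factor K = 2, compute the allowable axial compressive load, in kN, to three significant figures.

P_allow = 71.7 kN

I = πd⁴/64 = π×126⁴/64 = 1.237×10^7 mm⁴.
Effective length L_e = KL = 2×4.77 m = 9540 mm.
Euler critical load P_cr = π²EI/L_e² = π²×203000×1.237×10^7/9540² = 272400 N.
P_allow = P_cr/n = 272400/3.8 = 71670 N.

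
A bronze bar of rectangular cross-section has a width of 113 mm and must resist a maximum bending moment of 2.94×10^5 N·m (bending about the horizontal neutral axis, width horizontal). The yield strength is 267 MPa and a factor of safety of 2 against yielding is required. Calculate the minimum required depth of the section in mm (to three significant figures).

h = 342 mm

σ_allow = 267/2 = 133.5 MPa.
For a rectangular section σ = 6M/(bh²), so h² = 6M/(b σ_allow) = 6×2.9400×10^8/(113×133.5) = 116900 mm².
h = 342.0 mm.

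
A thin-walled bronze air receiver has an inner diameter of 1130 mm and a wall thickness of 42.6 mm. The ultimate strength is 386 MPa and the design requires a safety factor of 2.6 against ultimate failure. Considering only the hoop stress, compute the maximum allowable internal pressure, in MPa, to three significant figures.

σ_allow = 386/2.6 = 148.5 MPa.
σ_h = pD/(2t) → p_allow = 2σ_allow t/D = 2×148.5×42.6/1130 = 11.19 MPa.

p_allow = 11.2 MPa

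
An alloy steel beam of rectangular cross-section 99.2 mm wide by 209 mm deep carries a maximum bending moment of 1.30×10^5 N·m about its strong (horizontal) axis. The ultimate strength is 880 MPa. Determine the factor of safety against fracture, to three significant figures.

Section modulus S = bh²/6 = 99.2×209²/6 = 722200 mm³.
σ = M/S = 1.3000×10^8/722200 = 180.0 MPa.
n = 880/180.0 = 4.889.

n = 4.89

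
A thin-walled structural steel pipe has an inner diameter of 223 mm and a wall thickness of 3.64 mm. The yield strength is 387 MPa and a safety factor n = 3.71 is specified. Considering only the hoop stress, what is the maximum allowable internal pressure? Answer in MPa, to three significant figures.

p_allow = 3.41 MPa

σ_allow = 387/3.71 = 104.3 MPa.
σ_h = pD/(2t) → p_allow = 2σ_allow t/D = 2×104.3×3.64/223 = 3.405 MPa.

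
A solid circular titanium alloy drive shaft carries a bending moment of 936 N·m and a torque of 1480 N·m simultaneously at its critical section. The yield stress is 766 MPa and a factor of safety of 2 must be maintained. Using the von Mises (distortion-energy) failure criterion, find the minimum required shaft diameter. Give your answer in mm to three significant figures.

d = 34.8 mm

σ_allow = σ_y/n = 766/2 = 383.0 MPa.
For a solid shaft σ_b = 32M/(πd³) and τ = 16T/(πd³), so the von Mises stress is σ' = (16/πd³)·√(4M²+3T²).
√(4M²+3T²) = √(4×(936000)² + 3×(1.480×10^6)²) = 3.174×10^6 N·mm.
d³ = 16×3.174×10^6/(π×383.0) = 42210 mm³.
d = 34.82 mm.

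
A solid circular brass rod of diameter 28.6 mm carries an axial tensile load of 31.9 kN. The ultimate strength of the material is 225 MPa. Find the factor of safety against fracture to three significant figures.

A = πd²/4 = 642.4 mm².
σ = F/A = 31900/642.4 = 49.66 MPa.
n = 225/49.66 = 4.531.

n = 4.53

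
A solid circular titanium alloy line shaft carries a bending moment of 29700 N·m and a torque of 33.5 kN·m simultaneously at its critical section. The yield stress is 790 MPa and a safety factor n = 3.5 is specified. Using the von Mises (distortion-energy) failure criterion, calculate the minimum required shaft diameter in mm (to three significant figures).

d = 123 mm

σ_allow = σ_y/n = 790/3.5 = 225.7 MPa.
For a solid shaft σ_b = 32M/(πd³) and τ = 16T/(πd³), so the von Mises stress is σ' = (16/πd³)·√(4M²+3T²).
√(4M²+3T²) = √(4×(2.970×10^7)² + 3×(3.350×10^7)²) = 8.304×10^7 N·mm.
d³ = 16×8.304×10^7/(π×225.7) = 1.874×10^6 mm³.
d = 123.3 mm.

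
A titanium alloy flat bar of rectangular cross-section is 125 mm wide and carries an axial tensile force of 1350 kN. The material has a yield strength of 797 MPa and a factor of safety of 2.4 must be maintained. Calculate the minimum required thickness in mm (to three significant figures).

σ_allow = 797/2.4 = 332.1 MPa.
Required area A = F/σ_allow = 1350000/332.1 = 4065 mm².
t = A/w = 4065/125 = 32.52 mm.

t = 32.5 mm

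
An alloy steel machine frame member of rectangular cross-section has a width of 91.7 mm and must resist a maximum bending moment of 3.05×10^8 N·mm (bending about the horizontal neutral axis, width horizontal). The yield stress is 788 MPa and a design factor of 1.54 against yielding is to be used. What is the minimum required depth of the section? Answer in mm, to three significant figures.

σ_allow = 788/1.54 = 511.7 MPa.
For a rectangular section σ = 6M/(bh²), so h² = 6M/(b σ_allow) = 6×3.0500×10^8/(91.7×511.7) = 39000 mm².
h = 197.5 mm.

h = 197 mm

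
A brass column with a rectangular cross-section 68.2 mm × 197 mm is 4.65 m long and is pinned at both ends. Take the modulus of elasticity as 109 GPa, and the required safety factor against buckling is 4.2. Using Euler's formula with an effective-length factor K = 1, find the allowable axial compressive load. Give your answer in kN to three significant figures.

P_allow = 61.7 kN

Buckling occurs about the weak axis: I_min = h·b³/12 = 197×68.2³/12 = 5.208×10^6 mm⁴ (b = 68.2 mm is the smaller dimension).
Effective length L_e = KL = 1×4.65 m = 4650 mm.
Euler critical load P_cr = π²EI/L_e² = π²×109000×5.208×10^6/4650² = 259100 N.
P_allow = P_cr/n = 259100/4.2 = 61690 N.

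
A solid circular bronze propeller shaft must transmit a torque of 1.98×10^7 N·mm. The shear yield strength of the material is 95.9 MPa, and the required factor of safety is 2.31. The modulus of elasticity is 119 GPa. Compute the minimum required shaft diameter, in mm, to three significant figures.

d = 134 mm

Allowable shear stress τ_allow = 95.9/2.31 = 41.52 MPa.
For a solid shaft τ = 16T/(πd³), so d³ = 16T/(π τ_allow) = 16×1.9800×10^7/(π×41.52) = 2.429×10^6 mm³.
d = (2.429×10^6)^(1/3) = 134.4 mm.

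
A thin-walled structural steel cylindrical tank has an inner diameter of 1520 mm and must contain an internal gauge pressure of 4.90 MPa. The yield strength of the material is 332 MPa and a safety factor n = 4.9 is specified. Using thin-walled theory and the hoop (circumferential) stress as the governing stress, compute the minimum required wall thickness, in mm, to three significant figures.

σ_allow = 332/4.9 = 67.76 MPa.
Hoop stress σ_h = pD/(2t), so t = pD/(2σ_allow) = 4.90×1520/(2×67.76) = 54.96 mm.

t = 55.0 mm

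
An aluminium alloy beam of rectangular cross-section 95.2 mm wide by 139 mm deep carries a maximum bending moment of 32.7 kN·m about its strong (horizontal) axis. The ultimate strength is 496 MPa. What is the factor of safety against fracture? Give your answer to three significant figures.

n = 4.65

Section modulus S = bh²/6 = 95.2×139²/6 = 306600 mm³.
σ = M/S = 3.2700×10^7/306600 = 106.7 MPa.
n = 496/106.7 = 4.650.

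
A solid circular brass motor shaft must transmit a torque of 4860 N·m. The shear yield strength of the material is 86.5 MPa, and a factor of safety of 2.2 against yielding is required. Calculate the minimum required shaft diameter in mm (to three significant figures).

Allowable shear stress τ_allow = 86.5/2.2 = 39.32 MPa.
For a solid shaft τ = 16T/(πd³), so d³ = 16T/(π τ_allow) = 16×4860000/(π×39.32) = 629500 mm³.
d = (629500)^(1/3) = 85.70 mm.

d = 85.7 mm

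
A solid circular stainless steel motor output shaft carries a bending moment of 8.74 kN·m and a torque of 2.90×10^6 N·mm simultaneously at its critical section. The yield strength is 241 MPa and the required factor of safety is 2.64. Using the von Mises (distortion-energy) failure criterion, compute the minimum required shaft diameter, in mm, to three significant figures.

σ_allow = σ_y/n = 241/2.64 = 91.29 MPa.
For a solid shaft σ_b = 32M/(πd³) and τ = 16T/(πd³), so the von Mises stress is σ' = (16/πd³)·√(4M²+3T²).
√(4M²+3T²) = √(4×(8.740×10^6)² + 3×(2.900×10^6)²) = 1.819×10^7 N·mm.
d³ = 16×1.819×10^7/(π×91.29) = 1.015×10^6 mm³.
d = 100.5 mm.

d = 100 mm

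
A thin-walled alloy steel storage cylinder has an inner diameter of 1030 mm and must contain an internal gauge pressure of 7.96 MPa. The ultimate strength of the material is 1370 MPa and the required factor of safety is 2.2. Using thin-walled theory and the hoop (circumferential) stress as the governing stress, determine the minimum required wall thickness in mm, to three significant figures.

σ_allow = 1370/2.2 = 622.7 MPa.
Hoop stress σ_h = pD/(2t), so t = pD/(2σ_allow) = 7.96×1030/(2×622.7) = 6.583 mm.

t = 6.58 mm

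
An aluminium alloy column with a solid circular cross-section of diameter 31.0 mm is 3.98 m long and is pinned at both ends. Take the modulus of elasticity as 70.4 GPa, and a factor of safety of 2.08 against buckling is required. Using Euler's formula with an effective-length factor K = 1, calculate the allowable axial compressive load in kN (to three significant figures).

P_allow = 0.956 kN

I = πd⁴/64 = π×31.0⁴/64 = 45330 mm⁴.
Effective length L_e = KL = 1×3.98 m = 3980 mm.
Euler critical load P_cr = π²EI/L_e² = π²×70400×45330/3980² = 1988 N.
P_allow = P_cr/n = 1988/2.08 = 956.0 N.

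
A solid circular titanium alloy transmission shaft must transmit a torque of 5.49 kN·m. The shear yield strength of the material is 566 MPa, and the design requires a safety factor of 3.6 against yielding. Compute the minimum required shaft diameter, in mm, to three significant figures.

d = 56.2 mm

Allowable shear stress τ_allow = 566/3.6 = 157.2 MPa.
For a solid shaft τ = 16T/(πd³), so d³ = 16T/(π τ_allow) = 16×5490000/(π×157.2) = 177800 mm³.
d = (177800)^(1/3) = 56.24 mm.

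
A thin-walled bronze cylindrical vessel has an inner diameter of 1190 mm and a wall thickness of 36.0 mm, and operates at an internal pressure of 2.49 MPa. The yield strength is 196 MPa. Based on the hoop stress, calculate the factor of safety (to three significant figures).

n = 4.76

σ_h = pD/(2t) = 2.49×1190/(2×36.0) = 41.15 MPa.
n = 196/41.15 = 4.763.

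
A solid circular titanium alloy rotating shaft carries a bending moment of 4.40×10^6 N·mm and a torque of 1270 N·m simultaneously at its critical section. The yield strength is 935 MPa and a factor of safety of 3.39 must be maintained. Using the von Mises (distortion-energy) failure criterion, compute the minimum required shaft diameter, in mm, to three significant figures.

σ_allow = σ_y/n = 935/3.39 = 275.8 MPa.
For a solid shaft σ_b = 32M/(πd³) and τ = 16T/(πd³), so the von Mises stress is σ' = (16/πd³)·√(4M²+3T²).
√(4M²+3T²) = √(4×(4.400×10^6)² + 3×(1.270×10^6)²) = 9.071×10^6 N·mm.
d³ = 16×9.071×10^6/(π×275.8) = 167500 mm³.
d = 55.12 mm.

d = 55.1 mm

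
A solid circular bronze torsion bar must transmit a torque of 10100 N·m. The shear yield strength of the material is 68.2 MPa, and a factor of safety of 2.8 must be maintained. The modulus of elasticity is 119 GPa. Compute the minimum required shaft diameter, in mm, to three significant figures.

Allowable shear stress τ_allow = 68.2/2.8 = 24.36 MPa.
For a solid shaft τ = 16T/(πd³), so d³ = 16T/(π τ_allow) = 16×1.0100×10^7/(π×24.36) = 2.112×10^6 mm³.
d = (2.112×10^6)^(1/3) = 128.3 mm.

d = 128 mm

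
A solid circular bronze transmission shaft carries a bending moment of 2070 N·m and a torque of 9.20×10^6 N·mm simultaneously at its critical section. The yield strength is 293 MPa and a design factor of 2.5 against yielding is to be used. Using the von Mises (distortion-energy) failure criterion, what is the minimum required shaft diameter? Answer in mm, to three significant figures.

d = 89.4 mm

σ_allow = σ_y/n = 293/2.5 = 117.2 MPa.
For a solid shaft σ_b = 32M/(πd³) and τ = 16T/(πd³), so the von Mises stress is σ' = (16/πd³)·√(4M²+3T²).
√(4M²+3T²) = √(4×(2.070×10^6)² + 3×(9.200×10^6)²) = 1.646×10^7 N·mm.
d³ = 16×1.646×10^7/(π×117.2) = 715400 mm³.
d = 89.44 mm.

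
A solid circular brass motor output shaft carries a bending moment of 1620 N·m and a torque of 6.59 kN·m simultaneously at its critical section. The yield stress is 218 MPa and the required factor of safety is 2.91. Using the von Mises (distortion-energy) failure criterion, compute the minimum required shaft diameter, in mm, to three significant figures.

d = 93.1 mm

σ_allow = σ_y/n = 218/2.91 = 74.91 MPa.
For a solid shaft σ_b = 32M/(πd³) and τ = 16T/(πd³), so the von Mises stress is σ' = (16/πd³)·√(4M²+3T²).
√(4M²+3T²) = √(4×(1.620×10^6)² + 3×(6.590×10^6)²) = 1.187×10^7 N·mm.
d³ = 16×1.187×10^7/(π×74.91) = 806600 mm³.
d = 93.09 mm.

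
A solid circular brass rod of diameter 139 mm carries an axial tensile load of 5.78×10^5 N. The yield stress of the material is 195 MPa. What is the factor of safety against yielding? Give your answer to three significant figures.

n = 5.12

A = πd²/4 = 15170 mm².
σ = F/A = 578000/15170 = 38.09 MPa.
n = 195/38.09 = 5.119.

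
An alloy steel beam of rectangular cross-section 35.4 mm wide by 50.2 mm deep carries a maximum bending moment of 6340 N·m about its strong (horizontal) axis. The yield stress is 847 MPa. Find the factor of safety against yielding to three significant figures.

n = 1.99

Section modulus S = bh²/6 = 35.4×50.2²/6 = 14870 mm³.
σ = M/S = 6340000/14870 = 426.4 MPa.
n = 847/426.4 = 1.986.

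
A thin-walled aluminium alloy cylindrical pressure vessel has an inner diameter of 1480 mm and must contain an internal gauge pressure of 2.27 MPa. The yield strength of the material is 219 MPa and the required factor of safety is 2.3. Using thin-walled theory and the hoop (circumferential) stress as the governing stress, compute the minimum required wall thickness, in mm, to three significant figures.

σ_allow = 219/2.3 = 95.22 MPa.
Hoop stress σ_h = pD/(2t), so t = pD/(2σ_allow) = 2.27×1480/(2×95.22) = 17.64 mm.

t = 17.6 mm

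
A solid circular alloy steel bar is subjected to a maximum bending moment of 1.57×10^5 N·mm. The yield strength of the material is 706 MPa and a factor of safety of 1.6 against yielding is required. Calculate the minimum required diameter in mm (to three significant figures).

d = 15.4 mm

σ_allow = 706/1.6 = 441.2 MPa.
For a solid circular section σ = 32M/(πd³), so d³ = 32M/(π σ_allow) = 32×157000/(π×441.2) = 3624 mm³.
d = 15.36 mm.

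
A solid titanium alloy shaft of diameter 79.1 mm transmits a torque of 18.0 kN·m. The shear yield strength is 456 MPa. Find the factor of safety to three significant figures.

τ = 16T/(πd³) = 16×1.8000×10^7/(π×79.1³) = 185.2 MPa.
n = τ_limit/τ = 456/185.2 = 2.462.

n = 2.46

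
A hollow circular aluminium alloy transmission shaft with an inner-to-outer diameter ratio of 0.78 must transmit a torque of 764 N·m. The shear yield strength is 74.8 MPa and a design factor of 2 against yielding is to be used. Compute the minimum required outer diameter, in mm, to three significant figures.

τ_allow = 74.8/2 = 37.40 MPa.
For a hollow shaft τ = 16T/[πd_o³(1−k⁴)] with k = 0.78, so 1−k⁴ = 0.6298.
d_o³ = 16T/[π τ_allow (1−k⁴)] = 16×764000/(π×37.40×0.6298) = 165200 mm³.
d_o = 54.87 mm.

d_o = 54.9 mm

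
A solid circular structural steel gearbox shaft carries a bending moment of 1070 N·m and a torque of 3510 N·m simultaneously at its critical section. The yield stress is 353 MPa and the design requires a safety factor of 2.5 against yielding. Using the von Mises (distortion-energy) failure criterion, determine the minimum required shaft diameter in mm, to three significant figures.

d = 61.5 mm

σ_allow = σ_y/n = 353/2.5 = 141.2 MPa.
For a solid shaft σ_b = 32M/(πd³) and τ = 16T/(πd³), so the von Mises stress is σ' = (16/πd³)·√(4M²+3T²).
√(4M²+3T²) = √(4×(1.070×10^6)² + 3×(3.510×10^6)²) = 6.445×10^6 N·mm.
d³ = 16×6.445×10^6/(π×141.2) = 232500 mm³.
d = 61.49 mm.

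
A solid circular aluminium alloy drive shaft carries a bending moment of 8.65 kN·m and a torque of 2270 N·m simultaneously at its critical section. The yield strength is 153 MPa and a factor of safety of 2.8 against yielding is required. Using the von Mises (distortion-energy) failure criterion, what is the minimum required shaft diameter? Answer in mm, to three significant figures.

σ_allow = σ_y/n = 153/2.8 = 54.64 MPa.
For a solid shaft σ_b = 32M/(πd³) and τ = 16T/(πd³), so the von Mises stress is σ' = (16/πd³)·√(4M²+3T²).
√(4M²+3T²) = √(4×(8.650×10^6)² + 3×(2.270×10^6)²) = 1.774×10^7 N·mm.
d³ = 16×1.774×10^7/(π×54.64) = 1.654×10^6 mm³.
d = 118.3 mm.

d = 118 mm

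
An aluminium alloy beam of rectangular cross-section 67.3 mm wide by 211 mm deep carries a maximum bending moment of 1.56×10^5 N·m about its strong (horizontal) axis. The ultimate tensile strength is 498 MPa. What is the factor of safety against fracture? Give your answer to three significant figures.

n = 1.59

Section modulus S = bh²/6 = 67.3×211²/6 = 499400 mm³.
σ = M/S = 1.5600×10^8/499400 = 312.4 MPa.
n = 498/312.4 = 1.594.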